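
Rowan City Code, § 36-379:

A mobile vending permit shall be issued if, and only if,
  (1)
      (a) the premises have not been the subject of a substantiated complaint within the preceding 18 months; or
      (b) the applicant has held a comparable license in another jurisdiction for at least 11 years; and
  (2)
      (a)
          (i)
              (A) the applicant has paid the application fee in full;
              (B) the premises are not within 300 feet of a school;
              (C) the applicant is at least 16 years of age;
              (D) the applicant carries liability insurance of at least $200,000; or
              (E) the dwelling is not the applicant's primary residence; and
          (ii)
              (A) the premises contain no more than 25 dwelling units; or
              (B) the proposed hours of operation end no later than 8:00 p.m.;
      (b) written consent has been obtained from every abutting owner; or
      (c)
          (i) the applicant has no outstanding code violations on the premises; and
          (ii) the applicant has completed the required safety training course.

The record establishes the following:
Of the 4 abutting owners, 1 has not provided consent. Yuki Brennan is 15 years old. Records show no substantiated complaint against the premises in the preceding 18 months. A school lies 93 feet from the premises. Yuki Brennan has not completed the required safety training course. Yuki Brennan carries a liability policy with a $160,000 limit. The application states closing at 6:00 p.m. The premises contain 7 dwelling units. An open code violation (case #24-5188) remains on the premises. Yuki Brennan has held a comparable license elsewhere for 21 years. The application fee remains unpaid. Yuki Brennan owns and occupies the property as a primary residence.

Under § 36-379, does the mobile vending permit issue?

No — denied.

(a) no complaint in 18 mo. — holds.
(b) prior license ≥ 11 yr — holds.
(1): T OR T → true.
(A) fee paid — not met.
(B) ≥300 ft from school — not satisfied.
(C) age ≥ 16 — fails.
(D) insurance ≥ $200,000 — fails.
(E) not (primary residence) — fails.
(i): F OR F OR F OR F OR F → false.
(A) ≤ 25 units — holds.
(B) closes by 8 p.m. — met.
(ii) = T OR T = true.
(a): F AND T → false.
(b) all abutters consent — not met.
(i) no code violations — fails.
(ii) safety training — fails.
(c): F AND F → false.
So (2) is not satisfied (F OR F OR F).
So Overall is not satisfied (T AND F).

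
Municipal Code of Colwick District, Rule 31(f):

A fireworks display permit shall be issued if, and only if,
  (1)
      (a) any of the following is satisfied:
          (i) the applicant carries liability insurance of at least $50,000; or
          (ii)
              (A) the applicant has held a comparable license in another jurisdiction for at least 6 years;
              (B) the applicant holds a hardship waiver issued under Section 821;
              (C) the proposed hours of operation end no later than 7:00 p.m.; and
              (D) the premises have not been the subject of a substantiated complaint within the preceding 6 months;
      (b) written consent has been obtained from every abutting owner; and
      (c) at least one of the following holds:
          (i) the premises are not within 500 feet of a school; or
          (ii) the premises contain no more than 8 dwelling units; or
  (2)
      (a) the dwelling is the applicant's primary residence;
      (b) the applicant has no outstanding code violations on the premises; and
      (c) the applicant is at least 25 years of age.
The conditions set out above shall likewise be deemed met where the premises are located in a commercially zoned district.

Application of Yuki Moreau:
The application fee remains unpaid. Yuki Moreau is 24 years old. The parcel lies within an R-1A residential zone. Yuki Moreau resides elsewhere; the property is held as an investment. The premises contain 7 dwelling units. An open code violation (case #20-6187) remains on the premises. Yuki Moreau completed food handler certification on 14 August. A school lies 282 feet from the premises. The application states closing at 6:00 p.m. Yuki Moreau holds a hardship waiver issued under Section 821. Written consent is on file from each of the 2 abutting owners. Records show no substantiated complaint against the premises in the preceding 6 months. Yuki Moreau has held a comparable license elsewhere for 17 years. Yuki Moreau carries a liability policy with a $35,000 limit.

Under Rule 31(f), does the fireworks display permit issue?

Yes — granted.

(i) insurance ≥ $50,000 — not satisfied.
(A) prior license ≥ 6 yr — met.
(B) hardship waiver — met.
(C) closes by 7 p.m. — satisfied.
(D) no complaint in 6 mo. — satisfied.
So (ii) is satisfied (T AND T AND T AND T).
(a) = F OR T = true.
(b) all abutters consent — holds.
(i) ≥500 ft from school — fails.
(ii) ≤ 8 units — met.
(c) = F OR T = true.
(1): T AND T AND T → true.
(a) primary residence — not satisfied.
(b) no code violations — fails.
(c) age ≥ 25 — fails.
So (2) is not satisfied (F AND F AND F).
Overall: T OR F → true.
Exception (commercially zoned) — not satisfied.
Result: main true OR exception false → true.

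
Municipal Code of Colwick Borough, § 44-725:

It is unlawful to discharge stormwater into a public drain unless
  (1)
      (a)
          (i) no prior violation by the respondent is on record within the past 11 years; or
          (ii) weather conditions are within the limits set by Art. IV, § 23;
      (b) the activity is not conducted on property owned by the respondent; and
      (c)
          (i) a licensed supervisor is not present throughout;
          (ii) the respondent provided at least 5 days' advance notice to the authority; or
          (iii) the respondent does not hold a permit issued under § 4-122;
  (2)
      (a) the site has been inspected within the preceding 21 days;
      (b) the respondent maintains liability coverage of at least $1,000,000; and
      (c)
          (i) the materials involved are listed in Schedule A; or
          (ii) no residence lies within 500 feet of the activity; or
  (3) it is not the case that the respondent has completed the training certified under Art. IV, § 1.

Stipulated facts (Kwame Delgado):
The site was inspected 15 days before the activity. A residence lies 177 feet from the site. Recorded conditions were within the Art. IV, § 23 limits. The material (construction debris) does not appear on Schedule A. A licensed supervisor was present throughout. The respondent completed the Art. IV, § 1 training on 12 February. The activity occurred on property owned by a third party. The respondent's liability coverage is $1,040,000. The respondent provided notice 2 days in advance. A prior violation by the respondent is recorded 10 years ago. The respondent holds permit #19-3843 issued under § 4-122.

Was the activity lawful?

(i) no prior violation — not met.
(ii) weather ok — satisfied.
(a) = F OR T = true.
(b) not (own property) — met.
(i) not (supervisor present) — not met.
(ii) ≥5 days' notice — fails.
(iii) not (holds permit) — not satisfied.
So (c) is not satisfied (F OR F OR F).
So (1) is not satisfied (T AND T AND F).
(a) site inspected — met.
(b) coverage ≥ $1,000,000 — satisfied.
(i) Schedule A material — fails.
(ii) no residence in 500 ft — not met.
(c) = F OR F = false.
(2): T AND T AND F → false.
(3) not (training certified) — not satisfied.
Overall: F OR F OR F → false.

No — unlawful.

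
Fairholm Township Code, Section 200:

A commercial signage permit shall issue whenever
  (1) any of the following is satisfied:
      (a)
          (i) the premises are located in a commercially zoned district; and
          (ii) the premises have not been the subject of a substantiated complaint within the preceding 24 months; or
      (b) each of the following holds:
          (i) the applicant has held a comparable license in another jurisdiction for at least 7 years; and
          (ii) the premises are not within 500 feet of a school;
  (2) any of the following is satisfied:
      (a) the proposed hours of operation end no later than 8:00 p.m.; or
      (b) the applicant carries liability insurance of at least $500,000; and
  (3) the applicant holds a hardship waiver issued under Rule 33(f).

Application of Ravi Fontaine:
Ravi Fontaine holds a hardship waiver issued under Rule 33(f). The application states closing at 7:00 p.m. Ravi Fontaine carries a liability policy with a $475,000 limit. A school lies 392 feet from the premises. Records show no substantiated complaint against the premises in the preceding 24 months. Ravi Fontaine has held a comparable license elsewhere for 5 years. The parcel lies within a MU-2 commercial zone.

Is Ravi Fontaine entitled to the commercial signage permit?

(i) commercially zoned — satisfied.
(ii) no complaint in 24 mo. — holds.
(a) = T AND T = true.
(i) prior license ≥ 7 yr — fails.
(ii) ≥500 ft from school — not met.
(b) = F AND F = false.
So (1) is satisfied (T OR F).
(a) closes by 8 p.m. — met.
(b) insurance ≥ $500,000 — not satisfied.
(2): T OR F → true.
(3) hardship waiver — met.
Overall: T AND T AND T → true.

Yes — granted.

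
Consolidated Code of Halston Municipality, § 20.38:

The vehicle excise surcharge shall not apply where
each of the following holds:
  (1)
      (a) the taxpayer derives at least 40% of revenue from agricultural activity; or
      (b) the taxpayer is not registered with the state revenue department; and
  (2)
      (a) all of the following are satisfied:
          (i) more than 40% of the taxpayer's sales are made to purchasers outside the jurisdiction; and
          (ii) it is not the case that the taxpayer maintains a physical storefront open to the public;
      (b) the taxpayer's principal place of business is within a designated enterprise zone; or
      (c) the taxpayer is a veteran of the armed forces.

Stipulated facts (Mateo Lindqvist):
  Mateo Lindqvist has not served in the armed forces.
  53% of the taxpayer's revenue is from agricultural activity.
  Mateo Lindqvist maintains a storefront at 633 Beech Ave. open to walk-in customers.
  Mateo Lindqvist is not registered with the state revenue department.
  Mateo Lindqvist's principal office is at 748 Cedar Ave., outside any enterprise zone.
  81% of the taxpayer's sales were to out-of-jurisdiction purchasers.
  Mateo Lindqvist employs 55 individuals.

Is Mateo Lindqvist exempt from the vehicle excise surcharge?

No — not exempt.

(a) ≥40% agricultural — holds.
(b) not (state-registered) — holds.
(1) = T OR T = true.
(i) >40% out-of-jur. sales — holds.
(ii) not (has storefront) — not satisfied.
(a): T AND F → false.
(b) in enterprise zone — not met.
(c) veteran — fails.
So (2) is not satisfied (F OR F OR F).
Overall = T AND F = false.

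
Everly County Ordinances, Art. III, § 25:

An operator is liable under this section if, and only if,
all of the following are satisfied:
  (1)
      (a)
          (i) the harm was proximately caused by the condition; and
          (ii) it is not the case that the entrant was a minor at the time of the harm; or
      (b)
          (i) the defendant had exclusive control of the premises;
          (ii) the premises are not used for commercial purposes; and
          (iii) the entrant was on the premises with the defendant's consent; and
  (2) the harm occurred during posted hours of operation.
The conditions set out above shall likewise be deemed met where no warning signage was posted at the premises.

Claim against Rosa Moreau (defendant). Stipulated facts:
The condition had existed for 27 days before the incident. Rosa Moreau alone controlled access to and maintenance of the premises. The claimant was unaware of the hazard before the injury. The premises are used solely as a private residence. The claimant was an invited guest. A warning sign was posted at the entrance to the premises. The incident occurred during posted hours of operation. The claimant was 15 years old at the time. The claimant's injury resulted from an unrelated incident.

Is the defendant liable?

Yes — liable.

(i) proximate cause — not met.
(ii) not (entrant a minor) — fails.
So (a) is not satisfied (F AND F).
(i) exclusive control — holds.
(ii) not (commercial use) — met.
(iii) consent to enter — satisfied.
(b) = T AND T AND T = true.
(1) = F OR T = true.
(2) during posted hours — satisfied.
So Overall is satisfied (T AND T).
Exception (no signage posted) — not satisfied.
Result: main true OR exception false → true.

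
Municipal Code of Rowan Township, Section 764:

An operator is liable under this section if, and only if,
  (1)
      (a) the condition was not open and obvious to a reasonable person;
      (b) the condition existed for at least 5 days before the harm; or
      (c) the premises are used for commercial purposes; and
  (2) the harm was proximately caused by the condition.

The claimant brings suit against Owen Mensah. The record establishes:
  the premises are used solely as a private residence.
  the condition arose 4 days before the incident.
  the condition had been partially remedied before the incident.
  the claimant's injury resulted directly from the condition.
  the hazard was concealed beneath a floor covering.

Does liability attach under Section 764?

(a) not open/obvious — holds.
(b) condition ≥5 days old — not met.
(c) commercial use — not met.
So (1) is satisfied (T OR F OR F).
(2) proximate cause — met.
Overall = T AND T = true.

Yes — liable.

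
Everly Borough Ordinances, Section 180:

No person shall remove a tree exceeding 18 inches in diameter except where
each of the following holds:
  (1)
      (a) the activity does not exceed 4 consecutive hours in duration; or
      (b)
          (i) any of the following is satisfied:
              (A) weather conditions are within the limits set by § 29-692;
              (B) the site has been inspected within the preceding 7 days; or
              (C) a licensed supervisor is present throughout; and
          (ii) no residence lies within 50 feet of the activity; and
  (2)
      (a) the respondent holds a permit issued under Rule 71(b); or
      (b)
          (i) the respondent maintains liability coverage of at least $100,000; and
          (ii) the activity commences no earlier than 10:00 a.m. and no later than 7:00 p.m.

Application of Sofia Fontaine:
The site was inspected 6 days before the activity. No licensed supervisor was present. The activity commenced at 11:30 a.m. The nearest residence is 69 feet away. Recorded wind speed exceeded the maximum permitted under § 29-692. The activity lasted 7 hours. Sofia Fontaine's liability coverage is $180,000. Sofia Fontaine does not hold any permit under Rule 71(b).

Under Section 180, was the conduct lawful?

Yes — lawful.

(a) ≤ 4 hrs duration — not met.
(A) weather ok — not satisfied.
(B) site inspected — satisfied.
(C) supervisor present — not met.
(i): F OR T OR F → true.
(ii) no residence in 50 ft — met.
So (b) is satisfied (T AND T).
(1) = F OR T = true.
(a) holds permit — not satisfied.
(i) coverage ≥ $100,000 — holds.
(ii) start within hours — met.
(b): T AND T → true.
(2): F OR T → true.
Overall: T AND T → true.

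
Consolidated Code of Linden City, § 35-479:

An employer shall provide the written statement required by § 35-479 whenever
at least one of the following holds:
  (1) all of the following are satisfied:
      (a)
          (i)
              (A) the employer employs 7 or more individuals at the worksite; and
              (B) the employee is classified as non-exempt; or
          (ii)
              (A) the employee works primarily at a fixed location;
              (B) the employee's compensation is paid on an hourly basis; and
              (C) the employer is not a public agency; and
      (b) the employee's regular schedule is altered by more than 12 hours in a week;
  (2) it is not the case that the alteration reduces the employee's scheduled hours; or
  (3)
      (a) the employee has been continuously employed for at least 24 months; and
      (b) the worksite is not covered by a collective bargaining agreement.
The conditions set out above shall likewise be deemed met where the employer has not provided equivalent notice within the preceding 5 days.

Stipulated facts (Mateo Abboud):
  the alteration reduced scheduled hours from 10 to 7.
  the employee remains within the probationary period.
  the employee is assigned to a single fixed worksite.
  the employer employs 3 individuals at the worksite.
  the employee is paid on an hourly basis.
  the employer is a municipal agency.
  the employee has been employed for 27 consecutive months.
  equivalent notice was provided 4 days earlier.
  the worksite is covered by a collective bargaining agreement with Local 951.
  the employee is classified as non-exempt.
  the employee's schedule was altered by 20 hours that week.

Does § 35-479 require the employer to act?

No — not required.

(A) ≥ 7 at site — not met.
(B) non-exempt — met.
(i) = F AND T = false.
(A) fixed location — holds.
(B) hourly-paid — met.
(C) not (public agency) — not satisfied.
So (ii) is not satisfied (T AND T AND F).
(a) = F OR F = false.
(b) schedule shift > 12h — holds.
(1) = F AND T = false.
(2) not (hours reduced) — fails.
(a) tenure ≥ 24 mo. — holds.
(b) no CBA — not satisfied.
(3): T AND F → false.
Overall: F OR F OR F → false.
Exception (no recent notice) — not satisfied.
Result: main false OR exception false → false.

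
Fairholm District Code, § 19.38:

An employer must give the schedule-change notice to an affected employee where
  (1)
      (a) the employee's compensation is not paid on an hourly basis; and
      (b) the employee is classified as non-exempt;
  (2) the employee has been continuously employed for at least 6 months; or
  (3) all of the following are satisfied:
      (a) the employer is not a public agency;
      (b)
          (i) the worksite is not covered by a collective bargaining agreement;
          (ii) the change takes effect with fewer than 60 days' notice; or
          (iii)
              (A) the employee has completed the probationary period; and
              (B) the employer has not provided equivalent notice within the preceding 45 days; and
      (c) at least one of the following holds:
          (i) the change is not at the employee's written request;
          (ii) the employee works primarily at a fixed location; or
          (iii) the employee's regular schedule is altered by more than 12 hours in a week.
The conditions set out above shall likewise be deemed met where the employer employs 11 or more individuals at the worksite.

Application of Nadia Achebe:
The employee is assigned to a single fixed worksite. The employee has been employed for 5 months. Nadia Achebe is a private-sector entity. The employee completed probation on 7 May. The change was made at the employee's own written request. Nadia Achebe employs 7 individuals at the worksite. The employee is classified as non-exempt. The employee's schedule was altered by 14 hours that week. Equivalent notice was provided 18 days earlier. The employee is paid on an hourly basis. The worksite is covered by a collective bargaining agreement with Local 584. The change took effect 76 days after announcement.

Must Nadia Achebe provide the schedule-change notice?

(a) not (hourly-paid) — not satisfied.
(b) non-exempt — met.
(1): F AND T → false.
(2) tenure ≥ 6 mo. — not met.
(a) not (public agency) — satisfied.
(i) no CBA — not met.
(ii) < 60 days' notice — fails.
(A) past probation — met.
(B) no recent notice — not satisfied.
(iii): T AND F → false.
(b): F OR F OR F → false.
(i) not employee-requested — not satisfied.
(ii) fixed location — holds.
(iii) schedule shift > 12h — satisfied.
(c): F OR T OR T → true.
So (3) is not satisfied (T AND F AND T).
Overall: F OR F OR F → false.
Exception (≥ 11 at site) — not satisfied.
Result: main false OR exception false → false.

No — not required.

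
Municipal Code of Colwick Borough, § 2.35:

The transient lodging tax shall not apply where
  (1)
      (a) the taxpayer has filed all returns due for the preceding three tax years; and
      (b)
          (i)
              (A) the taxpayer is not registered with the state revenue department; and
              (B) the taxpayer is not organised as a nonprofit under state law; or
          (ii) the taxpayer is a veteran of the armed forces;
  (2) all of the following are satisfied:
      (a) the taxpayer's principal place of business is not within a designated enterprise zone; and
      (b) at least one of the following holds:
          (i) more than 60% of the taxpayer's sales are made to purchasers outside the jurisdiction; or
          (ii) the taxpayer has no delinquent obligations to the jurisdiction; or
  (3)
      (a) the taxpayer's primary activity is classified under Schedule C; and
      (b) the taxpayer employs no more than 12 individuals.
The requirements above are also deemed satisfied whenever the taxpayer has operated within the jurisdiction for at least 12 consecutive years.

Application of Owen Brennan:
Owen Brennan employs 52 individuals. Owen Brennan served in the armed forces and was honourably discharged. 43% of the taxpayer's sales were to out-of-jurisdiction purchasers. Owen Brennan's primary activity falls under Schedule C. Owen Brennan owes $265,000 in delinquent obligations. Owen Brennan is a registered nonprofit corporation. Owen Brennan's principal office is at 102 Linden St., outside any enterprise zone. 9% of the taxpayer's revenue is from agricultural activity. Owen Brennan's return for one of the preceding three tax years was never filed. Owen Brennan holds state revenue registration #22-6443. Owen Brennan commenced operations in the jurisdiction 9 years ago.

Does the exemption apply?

No — not exempt.

(a) returns current — not satisfied.
(A) not (state-registered) — fails.
(B) not (nonprofit) — not satisfied.
(i) = F AND F = false.
(ii) veteran — satisfied.
(b): F OR T → true.
(1) = F AND T = false.
(a) not (in enterprise zone) — met.
(i) >60% out-of-jur. sales — not met.
(ii) no delinquency — not met.
(b): F OR F → false.
(2): T AND F → false.
(a) Schedule C activity — holds.
(b) ≤ 12 employees — not met.
So (3) is not satisfied (T AND F).
Overall: F OR F OR F → false.
Exception (≥ 12 yrs in jurisdiction) — not satisfied.
Result: main false OR exception false → false.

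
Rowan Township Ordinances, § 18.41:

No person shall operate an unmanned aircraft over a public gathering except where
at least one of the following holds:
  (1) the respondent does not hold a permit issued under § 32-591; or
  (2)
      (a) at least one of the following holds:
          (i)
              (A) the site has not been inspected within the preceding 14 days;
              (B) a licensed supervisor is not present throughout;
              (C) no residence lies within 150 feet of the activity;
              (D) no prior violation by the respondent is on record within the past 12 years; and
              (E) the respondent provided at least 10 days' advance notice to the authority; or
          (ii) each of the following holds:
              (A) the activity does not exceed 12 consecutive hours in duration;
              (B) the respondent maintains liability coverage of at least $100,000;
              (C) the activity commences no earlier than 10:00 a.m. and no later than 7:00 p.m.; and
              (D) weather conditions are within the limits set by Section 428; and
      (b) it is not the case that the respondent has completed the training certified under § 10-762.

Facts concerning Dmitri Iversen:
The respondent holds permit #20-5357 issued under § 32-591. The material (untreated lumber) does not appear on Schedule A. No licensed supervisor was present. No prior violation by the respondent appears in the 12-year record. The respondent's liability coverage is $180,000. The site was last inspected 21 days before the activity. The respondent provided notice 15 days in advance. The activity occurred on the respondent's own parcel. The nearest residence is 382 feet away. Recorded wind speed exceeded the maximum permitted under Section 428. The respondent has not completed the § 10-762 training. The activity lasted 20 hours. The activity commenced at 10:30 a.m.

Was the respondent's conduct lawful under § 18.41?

(1) not (holds permit) — fails.
(A) not (site inspected) — met.
(B) not (supervisor present) — holds.
(C) no residence in 150 ft — holds.
(D) no prior violation — met.
(E) ≥10 days' notice — met.
(i) = T AND T AND T AND T AND T = true.
(A) ≤ 12 hrs duration — not satisfied.
(B) coverage ≥ $100,000 — satisfied.
(C) start within hours — satisfied.
(D) weather ok — not met.
(ii) = F AND T AND T AND F = false.
(a) = T OR F = true.
(b) not (training certified) — met.
(2) = T AND T = true.
So Overall is satisfied (F OR T).

Yes — lawful.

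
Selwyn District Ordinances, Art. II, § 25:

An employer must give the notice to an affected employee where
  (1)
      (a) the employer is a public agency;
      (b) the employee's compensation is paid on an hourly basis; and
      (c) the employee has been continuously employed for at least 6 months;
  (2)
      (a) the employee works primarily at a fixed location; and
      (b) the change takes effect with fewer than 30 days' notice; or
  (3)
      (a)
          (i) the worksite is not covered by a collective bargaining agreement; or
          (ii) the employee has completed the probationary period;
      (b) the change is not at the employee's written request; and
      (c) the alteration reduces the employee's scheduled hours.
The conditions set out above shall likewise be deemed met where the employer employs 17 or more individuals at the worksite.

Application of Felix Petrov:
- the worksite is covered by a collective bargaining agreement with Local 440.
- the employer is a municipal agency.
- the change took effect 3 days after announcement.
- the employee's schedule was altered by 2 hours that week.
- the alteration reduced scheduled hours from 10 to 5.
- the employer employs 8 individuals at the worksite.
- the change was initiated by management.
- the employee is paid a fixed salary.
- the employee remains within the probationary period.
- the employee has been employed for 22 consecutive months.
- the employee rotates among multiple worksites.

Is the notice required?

(a) public agency — satisfied.
(b) hourly-paid — not met.
(c) tenure ≥ 6 mo. — met.
So (1) is not satisfied (T AND F AND T).
(a) fixed location — fails.
(b) < 30 days' notice — met.
So (2) is not satisfied (F AND T).
(i) no CBA — not met.
(ii) past probation — not met.
(a) = F OR F = false.
(b) not employee-requested — holds.
(c) hours reduced — holds.
(3): F AND T AND T → false.
Overall: F OR F OR F → false.
Exception (≥ 17 at site) — not satisfied.
Result: main false OR exception false → false.

No — not required.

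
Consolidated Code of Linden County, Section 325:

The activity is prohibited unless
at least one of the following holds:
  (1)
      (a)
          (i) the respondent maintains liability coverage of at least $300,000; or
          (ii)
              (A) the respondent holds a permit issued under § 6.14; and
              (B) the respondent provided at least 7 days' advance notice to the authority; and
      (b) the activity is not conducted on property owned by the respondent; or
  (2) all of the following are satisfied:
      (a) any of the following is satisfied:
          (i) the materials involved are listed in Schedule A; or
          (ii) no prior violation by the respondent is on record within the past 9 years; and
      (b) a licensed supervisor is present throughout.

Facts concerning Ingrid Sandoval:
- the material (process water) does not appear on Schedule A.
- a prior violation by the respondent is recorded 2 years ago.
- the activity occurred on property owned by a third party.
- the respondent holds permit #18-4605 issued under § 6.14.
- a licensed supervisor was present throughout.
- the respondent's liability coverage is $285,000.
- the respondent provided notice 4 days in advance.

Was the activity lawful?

No — unlawful.

(i) coverage ≥ $300,000 — not satisfied.
(A) holds permit — satisfied.
(B) ≥7 days' notice — not met.
So (ii) is not satisfied (T AND F).
So (a) is not satisfied (F OR F).
(b) not (own property) — holds.
So (1) is not satisfied (F AND T).
(i) Schedule A material — not met.
(ii) no prior violation — not satisfied.
So (a) is not satisfied (F OR F).
(b) supervisor present — holds.
So (2) is not satisfied (F AND T).
Overall = F OR F = false.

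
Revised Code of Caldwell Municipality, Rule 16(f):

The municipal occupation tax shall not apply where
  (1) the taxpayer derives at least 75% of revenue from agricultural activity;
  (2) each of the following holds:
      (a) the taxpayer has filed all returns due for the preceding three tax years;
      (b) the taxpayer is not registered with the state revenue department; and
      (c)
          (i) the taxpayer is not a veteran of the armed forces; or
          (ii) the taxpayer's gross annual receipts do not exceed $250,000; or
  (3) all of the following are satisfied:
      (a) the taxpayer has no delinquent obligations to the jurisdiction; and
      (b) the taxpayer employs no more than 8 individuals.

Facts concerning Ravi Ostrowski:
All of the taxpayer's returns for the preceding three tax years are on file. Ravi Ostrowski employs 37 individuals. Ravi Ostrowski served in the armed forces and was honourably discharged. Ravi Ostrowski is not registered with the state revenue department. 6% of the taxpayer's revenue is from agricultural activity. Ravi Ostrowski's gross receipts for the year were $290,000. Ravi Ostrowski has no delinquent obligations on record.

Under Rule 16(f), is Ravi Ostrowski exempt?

(1) ≥75% agricultural — fails.
(a) returns current — met.
(b) not (state-registered) — holds.
(i) not (veteran) — not satisfied.
(ii) receipts ≤ $250,000 — not met.
So (c) is not satisfied (F OR F).
(2): T AND T AND F → false.
(a) no delinquency — satisfied.
(b) ≤ 8 employees — not satisfied.
So (3) is not satisfied (T AND F).
Overall = F OR F OR F = false.

No — not exempt.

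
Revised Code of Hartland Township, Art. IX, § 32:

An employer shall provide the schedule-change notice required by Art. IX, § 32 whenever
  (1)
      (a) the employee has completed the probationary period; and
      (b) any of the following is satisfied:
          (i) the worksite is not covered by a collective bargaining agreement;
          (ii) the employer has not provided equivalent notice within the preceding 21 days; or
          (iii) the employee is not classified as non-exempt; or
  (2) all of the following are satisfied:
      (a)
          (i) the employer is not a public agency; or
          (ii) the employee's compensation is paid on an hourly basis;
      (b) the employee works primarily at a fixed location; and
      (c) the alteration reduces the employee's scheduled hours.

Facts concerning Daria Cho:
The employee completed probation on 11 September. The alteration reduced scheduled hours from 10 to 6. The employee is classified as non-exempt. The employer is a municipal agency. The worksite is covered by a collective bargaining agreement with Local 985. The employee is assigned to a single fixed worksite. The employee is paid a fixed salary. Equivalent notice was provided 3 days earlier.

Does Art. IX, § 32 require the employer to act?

No — not required.

(a) past probation — satisfied.
(i) no CBA — not met.
(ii) no recent notice — fails.
(iii) not (non-exempt) — not met.
So (b) is not satisfied (F OR F OR F).
So (1) is not satisfied (T AND F).
(i) not (public agency) — not satisfied.
(ii) hourly-paid — not satisfied.
(a): F OR F → false.
(b) fixed location — met.
(c) hours reduced — satisfied.
(2): F AND T AND T → false.
Overall = F OR F = false.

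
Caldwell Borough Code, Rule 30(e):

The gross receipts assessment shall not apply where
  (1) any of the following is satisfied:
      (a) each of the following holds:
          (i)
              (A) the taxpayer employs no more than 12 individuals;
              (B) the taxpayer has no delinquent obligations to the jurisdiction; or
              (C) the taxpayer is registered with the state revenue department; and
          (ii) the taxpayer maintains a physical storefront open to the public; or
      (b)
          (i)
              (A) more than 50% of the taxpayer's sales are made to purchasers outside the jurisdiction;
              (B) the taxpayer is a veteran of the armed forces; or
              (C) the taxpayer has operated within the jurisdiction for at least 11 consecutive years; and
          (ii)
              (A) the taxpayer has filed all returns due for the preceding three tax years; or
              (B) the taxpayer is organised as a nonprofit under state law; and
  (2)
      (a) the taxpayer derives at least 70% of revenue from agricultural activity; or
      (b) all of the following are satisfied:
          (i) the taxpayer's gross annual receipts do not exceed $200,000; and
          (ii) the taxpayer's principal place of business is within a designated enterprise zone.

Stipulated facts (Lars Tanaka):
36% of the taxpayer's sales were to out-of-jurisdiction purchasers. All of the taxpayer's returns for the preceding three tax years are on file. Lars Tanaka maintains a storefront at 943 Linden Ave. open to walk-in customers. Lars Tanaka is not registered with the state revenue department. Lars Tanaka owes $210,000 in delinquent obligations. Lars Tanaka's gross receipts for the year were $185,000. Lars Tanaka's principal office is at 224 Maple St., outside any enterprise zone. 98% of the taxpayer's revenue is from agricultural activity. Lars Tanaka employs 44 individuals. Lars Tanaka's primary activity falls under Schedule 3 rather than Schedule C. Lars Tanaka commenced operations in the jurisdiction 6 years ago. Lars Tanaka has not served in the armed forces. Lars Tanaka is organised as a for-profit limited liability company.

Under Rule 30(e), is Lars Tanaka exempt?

No — not exempt.

(A) ≤ 12 employees — not satisfied.
(B) no delinquency — fails.
(C) state-registered — fails.
(i): F OR F OR F → false.
(ii) has storefront — satisfied.
So (a) is not satisfied (F AND T).
(A) >50% out-of-jur. sales — not satisfied.
(B) veteran — fails.
(C) ≥ 11 yrs in jurisdiction — not met.
(i): F OR F OR F → false.
(A) returns current — satisfied.
(B) nonprofit — not met.
(ii): T OR F → true.
(b): F AND T → false.
(1) = F OR F = false.
(a) ≥70% agricultural — met.
(i) receipts ≤ $200,000 — met.
(ii) in enterprise zone — not satisfied.
(b): T AND F → false.
(2) = T OR F = true.
Overall: F AND T → false.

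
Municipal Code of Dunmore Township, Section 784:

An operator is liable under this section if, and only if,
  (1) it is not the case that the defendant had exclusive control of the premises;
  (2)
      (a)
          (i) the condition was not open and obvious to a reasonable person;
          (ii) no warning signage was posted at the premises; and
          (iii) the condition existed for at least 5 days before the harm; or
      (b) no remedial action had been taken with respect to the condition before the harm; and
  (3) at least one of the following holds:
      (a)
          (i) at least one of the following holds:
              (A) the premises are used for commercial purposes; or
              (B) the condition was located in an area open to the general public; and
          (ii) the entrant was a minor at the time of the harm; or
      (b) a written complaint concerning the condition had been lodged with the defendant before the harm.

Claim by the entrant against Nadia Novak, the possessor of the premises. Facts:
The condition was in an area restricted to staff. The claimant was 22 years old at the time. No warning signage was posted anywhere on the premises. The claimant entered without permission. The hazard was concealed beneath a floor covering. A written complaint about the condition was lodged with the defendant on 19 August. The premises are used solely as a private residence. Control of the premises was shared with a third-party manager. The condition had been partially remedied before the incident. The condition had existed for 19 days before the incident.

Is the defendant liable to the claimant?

Yes — liable.

(1) not (exclusive control) — satisfied.
(i) not open/obvious — holds.
(ii) no signage posted — satisfied.
(iii) condition ≥5 days old — holds.
So (a) is satisfied (T AND T AND T).
(b) no remedial action — not satisfied.
So (2) is satisfied (T OR F).
(A) commercial use — not satisfied.
(B) public area — fails.
So (i) is not satisfied (F OR F).
(ii) entrant a minor — not satisfied.
(a): F AND F → false.
(b) complaint lodged — holds.
(3) = F OR T = true.
Overall = T AND T AND T = true.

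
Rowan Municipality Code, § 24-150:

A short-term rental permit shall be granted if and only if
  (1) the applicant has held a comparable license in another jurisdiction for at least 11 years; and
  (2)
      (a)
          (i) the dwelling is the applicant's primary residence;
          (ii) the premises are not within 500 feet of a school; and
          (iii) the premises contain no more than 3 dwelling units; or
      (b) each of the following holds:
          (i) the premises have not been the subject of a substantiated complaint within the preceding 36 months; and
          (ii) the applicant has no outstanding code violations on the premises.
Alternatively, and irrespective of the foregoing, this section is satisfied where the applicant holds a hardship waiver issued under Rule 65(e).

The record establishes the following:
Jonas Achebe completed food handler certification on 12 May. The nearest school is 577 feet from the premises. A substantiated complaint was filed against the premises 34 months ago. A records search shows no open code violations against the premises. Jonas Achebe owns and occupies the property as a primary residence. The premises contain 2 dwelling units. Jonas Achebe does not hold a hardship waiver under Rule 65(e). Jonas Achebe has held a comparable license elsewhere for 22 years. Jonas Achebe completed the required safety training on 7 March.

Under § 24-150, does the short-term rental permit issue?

(1) prior license ≥ 11 yr — satisfied.
(i) primary residence — satisfied.
(ii) ≥500 ft from school — met.
(iii) ≤ 3 units — holds.
So (a) is satisfied (T AND T AND T).
(i) no complaint in 36 mo. — not satisfied.
(ii) no code violations — holds.
(b) = F AND T = false.
So (2) is satisfied (T OR F).
Overall = T AND T = true.
Exception (hardship waiver) — not satisfied.
Result: main true OR exception false → true.

Yes — granted.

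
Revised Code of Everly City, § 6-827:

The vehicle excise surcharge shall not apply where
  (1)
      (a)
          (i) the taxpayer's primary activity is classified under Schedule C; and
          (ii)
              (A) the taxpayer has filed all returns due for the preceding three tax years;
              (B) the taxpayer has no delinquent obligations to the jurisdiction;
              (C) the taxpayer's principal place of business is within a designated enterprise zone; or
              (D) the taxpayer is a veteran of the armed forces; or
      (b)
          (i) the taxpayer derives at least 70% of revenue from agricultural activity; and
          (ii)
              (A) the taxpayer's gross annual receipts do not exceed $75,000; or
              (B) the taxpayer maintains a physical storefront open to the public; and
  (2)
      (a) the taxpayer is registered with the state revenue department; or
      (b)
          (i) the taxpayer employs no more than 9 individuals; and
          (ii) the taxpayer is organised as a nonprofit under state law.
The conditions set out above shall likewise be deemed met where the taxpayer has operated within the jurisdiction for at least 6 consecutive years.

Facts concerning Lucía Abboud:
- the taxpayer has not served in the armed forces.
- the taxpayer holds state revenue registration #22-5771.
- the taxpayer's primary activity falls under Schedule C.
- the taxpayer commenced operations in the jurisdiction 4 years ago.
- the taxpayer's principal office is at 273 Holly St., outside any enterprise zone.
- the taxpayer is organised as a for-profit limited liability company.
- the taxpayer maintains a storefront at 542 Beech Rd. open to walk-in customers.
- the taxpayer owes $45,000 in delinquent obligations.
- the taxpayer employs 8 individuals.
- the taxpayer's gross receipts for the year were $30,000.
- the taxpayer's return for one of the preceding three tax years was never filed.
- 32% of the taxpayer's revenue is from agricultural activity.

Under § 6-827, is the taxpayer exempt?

(i) Schedule C activity — satisfied.
(A) returns current — fails.
(B) no delinquency — not met.
(C) in enterprise zone — not met.
(D) veteran — fails.
(ii) = F OR F OR F OR F = false.
(a): T AND F → false.
(i) ≥70% agricultural — fails.
(A) receipts ≤ $75,000 — holds.
(B) has storefront — met.
(ii): T OR T → true.
So (b) is not satisfied (F AND T).
So (1) is not satisfied (F OR F).
(a) state-registered — holds.
(i) ≤ 9 employees — holds.
(ii) nonprofit — not satisfied.
(b) = T AND F = false.
So (2) is satisfied (T OR F).
Overall: F AND T → false.
Exception (≥ 6 yrs in jurisdiction) — not satisfied.
Result: main false OR exception false → false.

No — not exempt.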